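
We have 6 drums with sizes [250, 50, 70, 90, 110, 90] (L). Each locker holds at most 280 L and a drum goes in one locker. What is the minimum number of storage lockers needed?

3

Total = 250 + 110 + 90 + 90 + 70 + 50 = 660 L.
Lower bound: ⌈660/280⌉ = 3 storage lockers.
A packing using 3 storage lockers:
  locker 1: 250 = 250
  locker 2: 110 + 90 + 70 = 270
  locker 3: 90 + 50 = 140
This matches the lower bound, so 3 is optimal.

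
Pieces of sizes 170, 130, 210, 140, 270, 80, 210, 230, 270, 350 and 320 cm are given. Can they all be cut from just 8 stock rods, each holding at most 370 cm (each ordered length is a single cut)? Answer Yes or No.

A valid assignment using 8 stock rods:
  stock rod 1: 350 = 350
  stock rod 2: 320 = 320
  stock rod 3: 270 + 80 = 350
  stock rod 4: 270 = 270
  stock rod 5: 230 + 140 = 370
  stock rod 6: 210 + 130 = 340
  stock rod 7: 210 = 210
  stock rod 8: 170 = 170
Every load is within 370 cm, so 8 stock rods suffice.

Yes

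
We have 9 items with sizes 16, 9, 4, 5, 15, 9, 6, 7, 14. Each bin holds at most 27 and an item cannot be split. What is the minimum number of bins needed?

4

Total = 16 + 15 + 14 + 9 + 9 + 7 + 6 + 5 + 4 = 85.
Lower bound: ⌈85/27⌉ = 4 bins.
A packing using 4 bins:
  bin 1: 16 + 9 = 25
  bin 2: 15 + 9 = 24
  bin 3: 14 + 7 + 6 = 27
  bin 4: 5 + 4 = 9
This matches the lower bound, so 4 is optimal.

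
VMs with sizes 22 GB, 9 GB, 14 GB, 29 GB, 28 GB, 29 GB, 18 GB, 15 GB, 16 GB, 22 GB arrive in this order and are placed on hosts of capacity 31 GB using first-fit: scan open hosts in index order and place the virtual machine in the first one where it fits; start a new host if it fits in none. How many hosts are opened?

  22 → host 1 (new)  [load 22/31]
  9 → host 1  [load 31/31]
  14 → host 2 (new)  [load 14/31]
  29 → host 3 (new)  [load 29/31]
  28 → host 4 (new)  [load 28/31]
  29 → host 5 (new)  [load 29/31]
  18 → host 6 (new)  [load 18/31]
  15 → host 2  [load 29/31]
  16 → host 7 (new)  [load 16/31]
  22 → host 8 (new)  [load 22/31]
8 hosts opened.

8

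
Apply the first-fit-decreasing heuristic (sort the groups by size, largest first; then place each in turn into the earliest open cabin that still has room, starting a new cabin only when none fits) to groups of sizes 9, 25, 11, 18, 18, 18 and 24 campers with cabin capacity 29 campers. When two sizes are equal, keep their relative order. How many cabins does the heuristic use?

5

Sorted descending: 25, 24, 18, 18, 18, 11, 9.
  25 → cabin 1 (new)  [load 25/29]
  24 → cabin 2 (new)  [load 24/29]
  18 → cabin 3 (new)  [load 18/29]
  18 → cabin 4 (new)  [load 18/29]
  18 → cabin 5 (new)  [load 18/29]
  11 → cabin 3  [load 29/29]
  9 → cabin 4  [load 27/29]
5 cabins opened.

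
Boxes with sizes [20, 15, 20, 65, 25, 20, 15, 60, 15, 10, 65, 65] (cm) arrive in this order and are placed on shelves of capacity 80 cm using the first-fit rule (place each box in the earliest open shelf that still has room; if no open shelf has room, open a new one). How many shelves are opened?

6

  20 → shelf 1 (new)  [load 20/80]
  15 → shelf 1  [load 35/80]
  20 → shelf 1  [load 55/80]
  65 → shelf 2 (new)  [load 65/80]
  25 → shelf 1  [load 80/80]
  20 → shelf 3 (new)  [load 20/80]
  15 → shelf 2  [load 80/80]
  60 → shelf 3  [load 80/80]
  15 → shelf 4 (new)  [load 15/80]
  10 → shelf 4  [load 25/80]
  65 → shelf 5 (new)  [load 65/80]
  65 → shelf 6 (new)  [load 65/80]
6 shelves opened.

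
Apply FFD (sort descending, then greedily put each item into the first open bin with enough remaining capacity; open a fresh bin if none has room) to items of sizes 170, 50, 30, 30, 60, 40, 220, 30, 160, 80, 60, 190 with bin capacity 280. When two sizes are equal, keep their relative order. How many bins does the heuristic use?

5

Sorted descending: 220, 190, 170, 160, 80, 60, 60, 50, 40, 30, 30, 30.
  220 → bin 1 (new)  [load 220/280]
  190 → bin 2 (new)  [load 190/280]
  170 → bin 3 (new)  [load 170/280]
  160 → bin 4 (new)  [load 160/280]
  80 → bin 2  [load 270/280]
  60 → bin 1  [load 280/280]
  60 → bin 3  [load 230/280]
  50 → bin 3  [load 280/280]
  40 → bin 4  [load 200/280]
  30 → bin 4  [load 230/280]
  30 → bin 4  [load 260/280]
  30 → bin 5 (new)  [load 30/280]
5 bins opened.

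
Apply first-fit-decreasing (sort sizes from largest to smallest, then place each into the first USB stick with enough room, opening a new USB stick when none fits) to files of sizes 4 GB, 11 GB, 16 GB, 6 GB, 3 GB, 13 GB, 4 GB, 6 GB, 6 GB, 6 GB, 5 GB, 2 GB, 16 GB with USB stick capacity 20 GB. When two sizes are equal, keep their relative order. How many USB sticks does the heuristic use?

Sorted descending: 16, 16, 13, 11, 6, 6, 6, 6, 5, 4, 4, 3, 2.
  16 → USB stick 1 (new)  [load 16/20]
  16 → USB stick 2 (new)  [load 16/20]
  13 → USB stick 3 (new)  [load 13/20]
  11 → USB stick 4 (new)  [load 11/20]
  6 → USB stick 3  [load 19/20]
  6 → USB stick 4  [load 17/20]
  6 → USB stick 5 (new)  [load 6/20]
  6 → USB stick 5  [load 12/20]
  5 → USB stick 5  [load 17/20]
  4 → USB stick 1  [load 20/20]
  4 → USB stick 2  [load 20/20]
  3 → USB stick 4  [load 20/20]
  2 → USB stick 5  [load 19/20]
5 USB sticks opened.

5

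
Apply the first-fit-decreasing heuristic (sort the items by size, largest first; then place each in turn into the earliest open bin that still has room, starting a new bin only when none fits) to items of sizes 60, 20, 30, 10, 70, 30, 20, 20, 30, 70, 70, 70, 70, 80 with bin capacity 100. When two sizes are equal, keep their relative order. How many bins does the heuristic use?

7

Sorted descending: 80, 70, 70, 70, 70, 70, 60, 30, 30, 30, 20, 20, 20, 10.
  80 → bin 1 (new)  [load 80/100]
  70 → bin 2 (new)  [load 70/100]
  70 → bin 3 (new)  [load 70/100]
  70 → bin 4 (new)  [load 70/100]
  70 → bin 5 (new)  [load 70/100]
  70 → bin 6 (new)  [load 70/100]
  60 → bin 7 (new)  [load 60/100]
  30 → bin 2  [load 100/100]
  30 → bin 3  [load 100/100]
  30 → bin 4  [load 100/100]
  20 → bin 1  [load 100/100]
  20 → bin 5  [load 90/100]
  20 → bin 6  [load 90/100]
  10 → bin 5  [load 100/100]
7 bins opened.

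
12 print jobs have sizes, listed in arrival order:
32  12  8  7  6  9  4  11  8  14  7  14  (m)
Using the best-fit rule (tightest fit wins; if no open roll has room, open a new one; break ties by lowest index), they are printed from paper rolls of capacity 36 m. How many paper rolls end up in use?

  32 → roll 1 (new)  [load 32/36]
  12 → roll 2 (new)  [load 12/36]
  8 → roll 2  [load 20/36]
  7 → roll 2  [load 27/36]
  6 → roll 2  [load 33/36]
  9 → roll 3 (new)  [load 9/36]
  4 → roll 1  [load 36/36]
  11 → roll 3  [load 20/36]
  8 → roll 3  [load 28/36]
  14 → roll 4 (new)  [load 14/36]
  7 → roll 3  [load 35/36]
  14 → roll 4  [load 28/36]
4 paper rolls opened.

4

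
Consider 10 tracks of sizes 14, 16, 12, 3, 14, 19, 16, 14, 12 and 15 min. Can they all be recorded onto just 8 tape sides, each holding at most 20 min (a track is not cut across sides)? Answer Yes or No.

Total = 135 min; ⌈135/20⌉ = 7.
9 tracks each exceed half the capacity and cannot share a side, forcing at least 9 tape sides.
At least 9 tape sides are required, but only 8 are allowed.

No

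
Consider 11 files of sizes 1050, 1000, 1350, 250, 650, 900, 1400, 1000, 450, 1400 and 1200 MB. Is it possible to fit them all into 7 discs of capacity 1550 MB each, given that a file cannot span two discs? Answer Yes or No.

No

Total = 10650 MB; ⌈10650/1550⌉ = 7.
8 files each exceed half the capacity and cannot share a disc, forcing at least 8 discs.
At least 8 discs are required, but only 7 are allowed.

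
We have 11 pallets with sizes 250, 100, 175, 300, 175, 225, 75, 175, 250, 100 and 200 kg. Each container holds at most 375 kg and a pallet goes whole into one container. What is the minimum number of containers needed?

Total = 300 + 250 + 250 + 225 + 200 + 175 + 175 + 175 + 100 + 100 + 75 = 2025 kg.
Lower bound: ⌈2025/375⌉ = 6 containers.
A packing using 6 containers:
  container 1: 300 + 75 = 375
  container 2: 250 + 100 = 350
  container 3: 250 + 100 = 350
  container 4: 225 = 225
  container 5: 200 + 175 = 375
  container 6: 175 + 175 = 350
This matches the lower bound, so 6 is optimal.

6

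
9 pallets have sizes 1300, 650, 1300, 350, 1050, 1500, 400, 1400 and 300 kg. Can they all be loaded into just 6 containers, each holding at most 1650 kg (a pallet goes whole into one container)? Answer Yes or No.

Yes

A valid assignment using 6 containers:
  container 1: 1500 = 1500
  container 2: 1400 = 1400
  container 3: 1300 + 350 = 1650
  container 4: 1300 + 300 = 1600
  container 5: 1050 + 400 = 1450
  container 6: 650 = 650
Every load is within 1650 kg, so 6 containers suffice.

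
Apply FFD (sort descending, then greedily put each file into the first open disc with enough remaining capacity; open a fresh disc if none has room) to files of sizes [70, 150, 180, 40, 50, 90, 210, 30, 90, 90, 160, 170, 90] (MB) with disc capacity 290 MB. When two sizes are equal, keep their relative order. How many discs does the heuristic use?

5

Sorted descending: 210, 180, 170, 160, 150, 90, 90, 90, 90, 70, 50, 40, 30.
  210 → disc 1 (new)  [load 210/290]
  180 → disc 2 (new)  [load 180/290]
  170 → disc 3 (new)  [load 170/290]
  160 → disc 4 (new)  [load 160/290]
  150 → disc 5 (new)  [load 150/290]
  90 → disc 2  [load 270/290]
  90 → disc 3  [load 260/290]
  90 → disc 4  [load 250/290]
  90 → disc 5  [load 240/290]
  70 → disc 1  [load 280/290]
  50 → disc 5  [load 290/290]
  40 → disc 4  [load 290/290]
  30 → disc 3  [load 290/290]
5 discs opened.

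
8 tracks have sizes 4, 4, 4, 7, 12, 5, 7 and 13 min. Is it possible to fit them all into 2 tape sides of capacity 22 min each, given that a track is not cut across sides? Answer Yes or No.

Total = 56 min; ⌈56/22⌉ = 3.
At least 3 tape sides are required, but only 2 are allowed.

No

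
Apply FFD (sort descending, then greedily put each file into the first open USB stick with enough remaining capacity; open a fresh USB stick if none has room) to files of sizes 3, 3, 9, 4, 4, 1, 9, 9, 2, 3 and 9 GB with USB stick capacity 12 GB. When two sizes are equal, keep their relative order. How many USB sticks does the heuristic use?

5

Sorted descending: 9, 9, 9, 9, 4, 4, 3, 3, 3, 2, 1.
  9 → USB stick 1 (new)  [load 9/12]
  9 → USB stick 2 (new)  [load 9/12]
  9 → USB stick 3 (new)  [load 9/12]
  9 → USB stick 4 (new)  [load 9/12]
  4 → USB stick 5 (new)  [load 4/12]
  4 → USB stick 5  [load 8/12]
  3 → USB stick 1  [load 12/12]
  3 → USB stick 2  [load 12/12]
  3 → USB stick 3  [load 12/12]
  2 → USB stick 4  [load 11/12]
  1 → USB stick 4  [load 12/12]
5 USB sticks opened.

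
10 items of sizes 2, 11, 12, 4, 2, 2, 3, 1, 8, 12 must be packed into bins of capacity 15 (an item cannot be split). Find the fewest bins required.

4

Total = 12 + 12 + 11 + 8 + 4 + 3 + 2 + 2 + 2 + 1 = 57.
Lower bound: ⌈57/15⌉ = 4 bins.
A packing using 4 bins:
  bin 1: 12 + 3 = 15
  bin 2: 12 + 2 + 1 = 15
  bin 3: 11 + 4 = 15
  bin 4: 8 + 2 + 2 = 12
This matches the lower bound, so 4 is optimal.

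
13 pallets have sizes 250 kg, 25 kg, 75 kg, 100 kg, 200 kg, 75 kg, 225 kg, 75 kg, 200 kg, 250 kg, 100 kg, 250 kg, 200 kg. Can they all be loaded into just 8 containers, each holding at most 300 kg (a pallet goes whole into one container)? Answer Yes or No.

Yes

A valid assignment using 8 containers:
  container 1: 250 + 25 = 275
  container 2: 250 = 250
  container 3: 250 = 250
  container 4: 225 + 75 = 300
  container 5: 200 + 100 = 300
  container 6: 200 + 100 = 300
  container 7: 200 + 75 = 275
  container 8: 75 = 75
Every load is within 300 kg, so 8 containers suffice.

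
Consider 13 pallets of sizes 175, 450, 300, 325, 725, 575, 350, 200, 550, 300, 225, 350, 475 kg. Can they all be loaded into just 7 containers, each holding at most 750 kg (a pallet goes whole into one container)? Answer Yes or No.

A valid assignment using 7 containers:
  container 1: 725 = 725
  container 2: 575 + 175 = 750
  container 3: 550 + 200 = 750
  container 4: 475 + 225 = 700
  container 5: 450 + 300 = 750
  container 6: 350 + 350 = 700
  container 7: 325 + 300 = 625
Every load is within 750 kg, so 7 containers suffice.

Yes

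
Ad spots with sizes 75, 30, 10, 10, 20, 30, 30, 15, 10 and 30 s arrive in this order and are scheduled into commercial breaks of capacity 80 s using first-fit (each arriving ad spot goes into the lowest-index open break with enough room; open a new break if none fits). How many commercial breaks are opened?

  75 → break 1 (new)  [load 75/80]
  30 → break 2 (new)  [load 30/80]
  10 → break 2  [load 40/80]
  10 → break 2  [load 50/80]
  20 → break 2  [load 70/80]
  30 → break 3 (new)  [load 30/80]
  30 → break 3  [load 60/80]
  15 → break 3  [load 75/80]
  10 → break 2  [load 80/80]
  30 → break 4 (new)  [load 30/80]
4 commercial breaks opened.

4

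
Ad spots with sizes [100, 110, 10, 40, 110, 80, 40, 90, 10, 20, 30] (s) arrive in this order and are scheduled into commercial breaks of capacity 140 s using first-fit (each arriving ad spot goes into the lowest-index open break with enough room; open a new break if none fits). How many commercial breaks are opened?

  100 → break 1 (new)  [load 100/140]
  110 → break 2 (new)  [load 110/140]
  10 → break 1  [load 110/140]
  40 → break 3 (new)  [load 40/140]
  110 → break 4 (new)  [load 110/140]
  80 → break 3  [load 120/140]
  40 → break 5 (new)  [load 40/140]
  90 → break 5  [load 130/140]
  10 → break 1  [load 120/140]
  20 → break 1  [load 140/140]
  30 → break 2  [load 140/140]
5 commercial breaks opened.

5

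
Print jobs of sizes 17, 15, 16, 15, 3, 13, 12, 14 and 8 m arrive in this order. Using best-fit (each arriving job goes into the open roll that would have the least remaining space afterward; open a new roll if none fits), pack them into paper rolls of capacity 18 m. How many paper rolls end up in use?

8

  17 → roll 1 (new)  [load 17/18]
  15 → roll 2 (new)  [load 15/18]
  16 → roll 3 (new)  [load 16/18]
  15 → roll 4 (new)  [load 15/18]
  3 → roll 2  [load 18/18]
  13 → roll 5 (new)  [load 13/18]
  12 → roll 6 (new)  [load 12/18]
  14 → roll 7 (new)  [load 14/18]
  8 → roll 8 (new)  [load 8/18]
8 paper rolls opened.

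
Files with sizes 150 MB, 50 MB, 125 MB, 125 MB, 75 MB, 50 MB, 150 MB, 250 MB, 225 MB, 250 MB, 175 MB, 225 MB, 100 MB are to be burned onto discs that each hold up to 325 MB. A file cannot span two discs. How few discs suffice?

Total = 250 + 250 + 225 + 225 + 175 + 150 + 150 + 125 + 125 + 100 + 75 + 50 + 50 = 1950 MB.
Lower bound: ⌈1950/325⌉ = 6 discs.
A packing using 7 discs:
  disc 1: 250 + 75 = 325
  disc 2: 250 + 50 = 300
  disc 3: 225 + 100 = 325
  disc 4: 225 + 50 = 275
  disc 5: 175 + 150 = 325
  disc 6: 150 + 125 = 275
  disc 7: 125 = 125
No arrangement into 6 discs stays within capacity, so 7 is optimal.

7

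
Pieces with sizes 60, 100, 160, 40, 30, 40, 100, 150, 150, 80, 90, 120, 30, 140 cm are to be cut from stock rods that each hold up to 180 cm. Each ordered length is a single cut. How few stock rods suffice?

Total = 160 + 150 + 150 + 140 + 120 + 100 + 100 + 90 + 80 + 60 + 40 + 40 + 30 + 30 = 1290 cm.
Lower bound: ⌈1290/180⌉ = 8 stock rods.
A packing using 8 stock rods:
  stock rod 1: 160 = 160
  stock rod 2: 150 + 30 = 180
  stock rod 3: 150 + 30 = 180
  stock rod 4: 140 + 40 = 180
  stock rod 5: 120 + 60 = 180
  stock rod 6: 100 + 80 = 180
  stock rod 7: 100 + 40 = 140
  stock rod 8: 90 = 90
This matches the lower bound, so 8 is optimal.

8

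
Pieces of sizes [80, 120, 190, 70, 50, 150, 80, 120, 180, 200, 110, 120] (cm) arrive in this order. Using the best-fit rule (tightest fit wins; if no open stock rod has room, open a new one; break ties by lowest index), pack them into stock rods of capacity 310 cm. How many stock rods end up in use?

6

  80 → stock rod 1 (new)  [load 80/310]
  120 → stock rod 1  [load 200/310]
  190 → stock rod 2 (new)  [load 190/310]
  70 → stock rod 1  [load 270/310]
  50 → stock rod 2  [load 240/310]
  150 → stock rod 3 (new)  [load 150/310]
  80 → stock rod 3  [load 230/310]
  120 → stock rod 4 (new)  [load 120/310]
  180 → stock rod 4  [load 300/310]
  200 → stock rod 5 (new)  [load 200/310]
  110 → stock rod 5  [load 310/310]
  120 → stock rod 6 (new)  [load 120/310]
6 stock rods opened.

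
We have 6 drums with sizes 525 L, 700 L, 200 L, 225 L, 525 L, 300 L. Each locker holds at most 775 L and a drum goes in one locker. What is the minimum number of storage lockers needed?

4

Total = 700 + 525 + 525 + 300 + 225 + 200 = 2475 L.
Lower bound: ⌈2475/775⌉ = 4 storage lockers.
A packing using 4 storage lockers:
  locker 1: 700 = 700
  locker 2: 525 + 225 = 750
  locker 3: 525 + 200 = 725
  locker 4: 300 = 300
This matches the lower bound, so 4 is optimal.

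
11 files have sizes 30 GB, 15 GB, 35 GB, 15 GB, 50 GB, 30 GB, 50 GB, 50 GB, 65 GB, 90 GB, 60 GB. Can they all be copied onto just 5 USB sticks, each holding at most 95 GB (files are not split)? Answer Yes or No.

Total = 490 GB; ⌈490/95⌉ = 6.
At least 6 USB sticks are required, but only 5 are allowed.

No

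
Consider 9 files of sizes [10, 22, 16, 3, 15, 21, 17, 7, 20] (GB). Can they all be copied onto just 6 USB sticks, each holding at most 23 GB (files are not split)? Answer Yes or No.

No

Total = 131 GB; ⌈131/23⌉ = 6.
The bound of 6 does not rule out 6, but exhaustive search shows no assignment into 6 USB sticks of capacity 23 GB exists — the minimum is 7.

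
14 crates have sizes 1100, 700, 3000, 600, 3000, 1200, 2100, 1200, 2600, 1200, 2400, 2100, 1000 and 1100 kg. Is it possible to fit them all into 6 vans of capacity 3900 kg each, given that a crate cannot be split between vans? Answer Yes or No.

No

Total = 23300 kg; ⌈23300/3900⌉ = 6.
The bound of 6 does not rule out 6, but exhaustive search shows no assignment into 6 vans of capacity 3900 kg exists — the minimum is 7.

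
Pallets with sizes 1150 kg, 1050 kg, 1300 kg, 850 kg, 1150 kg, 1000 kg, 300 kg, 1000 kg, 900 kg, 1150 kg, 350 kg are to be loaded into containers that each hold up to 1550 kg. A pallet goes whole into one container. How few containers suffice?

9

Total = 1300 + 1150 + 1150 + 1150 + 1050 + 1000 + 1000 + 900 + 850 + 350 + 300 = 10200 kg.
Lower bound: ⌈10200/1550⌉ = 7 containers.
Also, 9 pallets each exceed 775 kg, and no two of those can share a container, so at least 9 containers are needed.
A packing using 9 containers:
  container 1: 1300 = 1300
  container 2: 1150 + 350 = 1500
  container 3: 1150 + 300 = 1450
  container 4: 1150 = 1150
  container 5: 1050 = 1050
  container 6: 1000 = 1000
  container 7: 1000 = 1000
  container 8: 900 = 900
  container 9: 850 = 850
This matches the lower bound, so 9 is optimal.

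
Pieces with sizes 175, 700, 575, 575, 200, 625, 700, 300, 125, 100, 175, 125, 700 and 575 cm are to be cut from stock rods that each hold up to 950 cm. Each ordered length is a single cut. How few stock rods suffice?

7

Total = 700 + 700 + 700 + 625 + 575 + 575 + 575 + 300 + 200 + 175 + 175 + 125 + 125 + 100 = 5650 cm.
Lower bound: ⌈5650/950⌉ = 6 stock rods.
Also, 7 pieces each exceed 475 cm, and no two of those can share a stock rod, so at least 7 stock rods are needed.
A packing using 7 stock rods:
  stock rod 1: 700 + 200 = 900
  stock rod 2: 700 + 175 = 875
  stock rod 3: 700 + 175 = 875
  stock rod 4: 625 + 300 = 925
  stock rod 5: 575 + 125 + 125 + 100 = 925
  stock rod 6: 575 = 575
  stock rod 7: 575 = 575
This matches the lower bound, so 7 is optimal.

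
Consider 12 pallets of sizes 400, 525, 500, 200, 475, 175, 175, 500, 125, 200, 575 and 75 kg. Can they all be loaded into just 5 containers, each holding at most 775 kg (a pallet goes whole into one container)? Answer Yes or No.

Total = 3925 kg; ⌈3925/775⌉ = 6.
At least 6 containers are required, but only 5 are allowed.

No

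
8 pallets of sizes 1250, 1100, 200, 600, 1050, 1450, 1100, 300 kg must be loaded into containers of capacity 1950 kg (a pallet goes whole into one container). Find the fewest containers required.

Total = 1450 + 1250 + 1100 + 1100 + 1050 + 600 + 300 + 200 = 7050 kg.
Lower bound: ⌈7050/1950⌉ = 4 containers.
Also, 5 pallets each exceed 975 kg, and no two of those can share a container, so at least 5 containers are needed.
A packing using 5 containers:
  container 1: 1450 + 300 + 200 = 1950
  container 2: 1250 + 600 = 1850
  container 3: 1100 = 1100
  container 4: 1100 = 1100
  container 5: 1050 = 1050
This matches the lower bound, so 5 is optimal.

5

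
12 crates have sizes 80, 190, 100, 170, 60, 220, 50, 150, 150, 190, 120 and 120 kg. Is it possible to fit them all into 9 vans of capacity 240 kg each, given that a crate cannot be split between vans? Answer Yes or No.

A valid assignment using 8 vans:
  van 1: 220 = 220
  van 2: 190 + 50 = 240
  van 3: 190 = 190
  van 4: 170 + 60 = 230
  van 5: 150 + 80 = 230
  van 6: 150 = 150
  van 7: 120 + 120 = 240
  van 8: 100 = 100
That uses only 8 ≤ 9, so 9 vans are enough.

Yes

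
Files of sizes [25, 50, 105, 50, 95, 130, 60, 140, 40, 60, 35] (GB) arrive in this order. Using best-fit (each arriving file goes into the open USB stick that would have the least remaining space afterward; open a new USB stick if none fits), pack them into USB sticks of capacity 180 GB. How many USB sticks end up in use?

5

  25 → USB stick 1 (new)  [load 25/180]
  50 → USB stick 1  [load 75/180]
  105 → USB stick 1  [load 180/180]
  50 → USB stick 2 (new)  [load 50/180]
  95 → USB stick 2  [load 145/180]
  130 → USB stick 3 (new)  [load 130/180]
  60 → USB stick 4 (new)  [load 60/180]
  140 → USB stick 5 (new)  [load 140/180]
  40 → USB stick 5  [load 180/180]
  60 → USB stick 4  [load 120/180]
  35 → USB stick 2  [load 180/180]
5 USB sticks opened.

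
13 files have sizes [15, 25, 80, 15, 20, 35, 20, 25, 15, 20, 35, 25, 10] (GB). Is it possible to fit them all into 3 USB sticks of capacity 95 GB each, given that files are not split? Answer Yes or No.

No

Total = 340 GB; ⌈340/95⌉ = 4.
At least 4 USB sticks are required, but only 3 are allowed.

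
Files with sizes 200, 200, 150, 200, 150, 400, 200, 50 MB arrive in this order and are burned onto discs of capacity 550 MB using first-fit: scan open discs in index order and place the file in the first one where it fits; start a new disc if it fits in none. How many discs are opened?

3

  200 → disc 1 (new)  [load 200/550]
  200 → disc 1  [load 400/550]
  150 → disc 1  [load 550/550]
  200 → disc 2 (new)  [load 200/550]
  150 → disc 2  [load 350/550]
  400 → disc 3 (new)  [load 400/550]
  200 → disc 2  [load 550/550]
  50 → disc 3  [load 450/550]
3 discs opened.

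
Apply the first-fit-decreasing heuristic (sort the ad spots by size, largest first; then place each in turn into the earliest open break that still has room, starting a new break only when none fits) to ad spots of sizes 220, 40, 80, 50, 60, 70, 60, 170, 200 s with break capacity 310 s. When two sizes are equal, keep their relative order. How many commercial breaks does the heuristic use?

Sorted descending: 220, 200, 170, 80, 70, 60, 60, 50, 40.
  220 → break 1 (new)  [load 220/310]
  200 → break 2 (new)  [load 200/310]
  170 → break 3 (new)  [load 170/310]
  80 → break 1  [load 300/310]
  70 → break 2  [load 270/310]
  60 → break 3  [load 230/310]
  60 → break 3  [load 290/310]
  50 → break 4 (new)  [load 50/310]
  40 → break 2  [load 310/310]
4 commercial breaks opened.

4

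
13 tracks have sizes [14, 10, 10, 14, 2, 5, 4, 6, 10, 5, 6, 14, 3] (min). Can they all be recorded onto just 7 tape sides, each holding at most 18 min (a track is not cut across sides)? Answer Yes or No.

A valid assignment using 7 tape sides:
  side 1: 14 + 4 = 18
  side 2: 14 + 3 = 17
  side 3: 14 + 2 = 16
  side 4: 10 + 6 = 16
  side 5: 10 + 6 = 16
  side 6: 10 + 5 = 15
  side 7: 5 = 5
Every load is within 18 min, so 7 tape sides suffice.

Yes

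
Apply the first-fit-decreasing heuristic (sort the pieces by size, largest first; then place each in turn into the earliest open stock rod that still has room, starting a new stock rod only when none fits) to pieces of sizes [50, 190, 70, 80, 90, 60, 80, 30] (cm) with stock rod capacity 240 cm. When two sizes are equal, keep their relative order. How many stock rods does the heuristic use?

3

Sorted descending: 190, 90, 80, 80, 70, 60, 50, 30.
  190 → stock rod 1 (new)  [load 190/240]
  90 → stock rod 2 (new)  [load 90/240]
  80 → stock rod 2  [load 170/240]
  80 → stock rod 3 (new)  [load 80/240]
  70 → stock rod 2  [load 240/240]
  60 → stock rod 3  [load 140/240]
  50 → stock rod 1  [load 240/240]
  30 → stock rod 3  [load 170/240]
3 stock rods opened.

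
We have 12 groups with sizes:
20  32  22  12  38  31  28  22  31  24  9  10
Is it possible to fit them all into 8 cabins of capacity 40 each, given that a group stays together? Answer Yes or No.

Total = 279; ⌈279/40⌉ = 7.
8 groups each exceed half the capacity and cannot share a cabin, forcing at least 8 cabins.
The bound of 8 does not rule out 8, but exhaustive search shows no assignment into 8 cabins of capacity 40 exists — the minimum is 9.

No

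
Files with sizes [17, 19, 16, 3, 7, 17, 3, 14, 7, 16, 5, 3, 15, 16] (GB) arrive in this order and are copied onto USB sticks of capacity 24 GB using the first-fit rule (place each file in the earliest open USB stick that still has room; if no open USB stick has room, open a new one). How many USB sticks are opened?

  17 → USB stick 1 (new)  [load 17/24]
  19 → USB stick 2 (new)  [load 19/24]
  16 → USB stick 3 (new)  [load 16/24]
  3 → USB stick 1  [load 20/24]
  7 → USB stick 3  [load 23/24]
  17 → USB stick 4 (new)  [load 17/24]
  3 → USB stick 1  [load 23/24]
  14 → USB stick 5 (new)  [load 14/24]
  7 → USB stick 4  [load 24/24]
  16 → USB stick 6 (new)  [load 16/24]
  5 → USB stick 2  [load 24/24]
  3 → USB stick 5  [load 17/24]
  15 → USB stick 7 (new)  [load 15/24]
  16 → USB stick 8 (new)  [load 16/24]
8 USB sticks opened.

8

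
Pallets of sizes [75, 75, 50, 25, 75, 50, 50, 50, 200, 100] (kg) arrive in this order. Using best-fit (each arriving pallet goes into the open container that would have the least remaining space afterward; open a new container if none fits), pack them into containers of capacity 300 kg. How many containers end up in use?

3

  75 → container 1 (new)  [load 75/300]
  75 → container 1  [load 150/300]
  50 → container 1  [load 200/300]
  25 → container 1  [load 225/300]
  75 → container 1  [load 300/300]
  50 → container 2 (new)  [load 50/300]
  50 → container 2  [load 100/300]
  50 → container 2  [load 150/300]
  200 → container 3 (new)  [load 200/300]
  100 → container 3  [load 300/300]
3 containers opened.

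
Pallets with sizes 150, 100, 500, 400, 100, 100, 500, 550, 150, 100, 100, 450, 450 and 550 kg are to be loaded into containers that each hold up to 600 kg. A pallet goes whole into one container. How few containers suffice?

8

Total = 550 + 550 + 500 + 500 + 450 + 450 + 400 + 150 + 150 + 100 + 100 + 100 + 100 + 100 = 4200 kg.
Lower bound: ⌈4200/600⌉ = 7 containers.
A packing using 8 containers:
  container 1: 550 = 550
  container 2: 550 = 550
  container 3: 500 + 100 = 600
  container 4: 500 + 100 = 600
  container 5: 450 + 150 = 600
  container 6: 450 + 150 = 600
  container 7: 400 + 100 + 100 = 600
  container 8: 100 = 100
No arrangement into 7 containers stays within capacity, so 8 is optimal.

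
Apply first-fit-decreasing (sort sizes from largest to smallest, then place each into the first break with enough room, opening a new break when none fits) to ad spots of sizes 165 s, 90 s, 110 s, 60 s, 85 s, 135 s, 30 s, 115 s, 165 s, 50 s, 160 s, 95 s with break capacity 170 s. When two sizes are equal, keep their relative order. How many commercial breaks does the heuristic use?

9

Sorted descending: 165, 165, 160, 135, 115, 110, 95, 90, 85, 60, 50, 30.
  165 → break 1 (new)  [load 165/170]
  165 → break 2 (new)  [load 165/170]
  160 → break 3 (new)  [load 160/170]
  135 → break 4 (new)  [load 135/170]
  115 → break 5 (new)  [load 115/170]
  110 → break 6 (new)  [load 110/170]
  95 → break 7 (new)  [load 95/170]
  90 → break 8 (new)  [load 90/170]
  85 → break 9 (new)  [load 85/170]
  60 → break 6  [load 170/170]
  50 → break 5  [load 165/170]
  30 → break 4  [load 165/170]
9 commercial breaks opened.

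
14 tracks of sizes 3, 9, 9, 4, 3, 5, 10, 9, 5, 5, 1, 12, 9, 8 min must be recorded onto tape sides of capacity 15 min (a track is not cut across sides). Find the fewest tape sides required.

7

Total = 12 + 10 + 9 + 9 + 9 + 9 + 8 + 5 + 5 + 5 + 4 + 3 + 3 + 1 = 92 min.
Lower bound: ⌈92/15⌉ = 7 tape sides.
A packing using 7 tape sides:
  side 1: 12 + 3 = 15
  side 2: 10 + 5 = 15
  side 3: 9 + 5 + 1 = 15
  side 4: 9 + 5 = 14
  side 5: 9 + 4 = 13
  side 6: 9 + 3 = 12
  side 7: 8 = 8
This matches the lower bound, so 7 is optimal.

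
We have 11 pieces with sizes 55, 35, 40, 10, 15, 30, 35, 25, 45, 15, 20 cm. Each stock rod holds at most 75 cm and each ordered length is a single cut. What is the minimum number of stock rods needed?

Total = 55 + 45 + 40 + 35 + 35 + 30 + 25 + 20 + 15 + 15 + 10 = 325 cm.
Lower bound: ⌈325/75⌉ = 5 stock rods.
A packing using 5 stock rods:
  stock rod 1: 55 + 20 = 75
  stock rod 2: 45 + 30 = 75
  stock rod 3: 40 + 35 = 75
  stock rod 4: 35 + 25 + 15 = 75
  stock rod 5: 15 + 10 = 25
This matches the lower bound, so 5 is optimal.

5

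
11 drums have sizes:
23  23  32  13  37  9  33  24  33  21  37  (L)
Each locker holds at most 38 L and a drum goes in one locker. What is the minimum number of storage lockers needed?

Total = 37 + 37 + 33 + 33 + 32 + 24 + 23 + 23 + 21 + 13 + 9 = 285 L.
Lower bound: ⌈285/38⌉ = 8 storage lockers.
Also, 9 drums each exceed 19 L, and no two of those can share a locker, so at least 9 storage lockers are needed.
A packing using 9 storage lockers:
  locker 1: 37 = 37
  locker 2: 37 = 37
  locker 3: 33 = 33
  locker 4: 33 = 33
  locker 5: 32 = 32
  locker 6: 24 + 13 = 37
  locker 7: 23 + 9 = 32
  locker 8: 23 = 23
  locker 9: 21 = 21
This matches the lower bound, so 9 is optimal.

9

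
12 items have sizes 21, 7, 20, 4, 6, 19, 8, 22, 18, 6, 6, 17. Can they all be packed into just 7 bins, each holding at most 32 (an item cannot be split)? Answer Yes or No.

A valid assignment using 6 bins:
  bin 1: 22 + 8 = 30
  bin 2: 21 + 7 + 4 = 32
  bin 3: 20 + 6 + 6 = 32
  bin 4: 19 + 6 = 25
  bin 5: 18 = 18
  bin 6: 17 = 17
That uses only 6 ≤ 7, so 7 bins are enough.

Yes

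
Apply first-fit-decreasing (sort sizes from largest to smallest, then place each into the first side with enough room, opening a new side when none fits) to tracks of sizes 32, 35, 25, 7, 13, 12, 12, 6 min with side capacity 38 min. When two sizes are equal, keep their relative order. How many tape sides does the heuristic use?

Sorted descending: 35, 32, 25, 13, 12, 12, 7, 6.
  35 → side 1 (new)  [load 35/38]
  32 → side 2 (new)  [load 32/38]
  25 → side 3 (new)  [load 25/38]
  13 → side 3  [load 38/38]
  12 → side 4 (new)  [load 12/38]
  12 → side 4  [load 24/38]
  7 → side 4  [load 31/38]
  6 → side 2  [load 38/38]
4 tape sides opened.

4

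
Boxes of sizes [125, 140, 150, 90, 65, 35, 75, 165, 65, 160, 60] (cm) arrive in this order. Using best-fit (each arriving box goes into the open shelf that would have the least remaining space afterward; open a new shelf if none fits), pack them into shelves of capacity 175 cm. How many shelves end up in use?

8

  125 → shelf 1 (new)  [load 125/175]
  140 → shelf 2 (new)  [load 140/175]
  150 → shelf 3 (new)  [load 150/175]
  90 → shelf 4 (new)  [load 90/175]
  65 → shelf 4  [load 155/175]
  35 → shelf 2  [load 175/175]
  75 → shelf 5 (new)  [load 75/175]
  165 → shelf 6 (new)  [load 165/175]
  65 → shelf 5  [load 140/175]
  160 → shelf 7 (new)  [load 160/175]
  60 → shelf 8 (new)  [load 60/175]
8 shelves opened.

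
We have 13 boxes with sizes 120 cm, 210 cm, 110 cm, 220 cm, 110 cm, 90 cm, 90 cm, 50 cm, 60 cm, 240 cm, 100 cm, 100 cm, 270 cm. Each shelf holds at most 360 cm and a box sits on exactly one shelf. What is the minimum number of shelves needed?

5

Total = 270 + 240 + 220 + 210 + 120 + 110 + 110 + 100 + 100 + 90 + 90 + 60 + 50 = 1770 cm.
Lower bound: ⌈1770/360⌉ = 5 shelves.
A packing using 5 shelves:
  shelf 1: 270 + 90 = 360
  shelf 2: 240 + 120 = 360
  shelf 3: 220 + 110 = 330
  shelf 4: 210 + 100 + 50 = 360
  shelf 5: 110 + 100 + 90 + 60 = 360
This matches the lower bound, so 5 is optimal.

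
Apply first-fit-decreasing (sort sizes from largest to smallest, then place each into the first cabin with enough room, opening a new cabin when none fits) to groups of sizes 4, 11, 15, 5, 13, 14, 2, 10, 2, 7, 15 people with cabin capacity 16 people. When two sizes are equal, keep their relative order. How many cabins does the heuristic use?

Sorted descending: 15, 15, 14, 13, 11, 10, 7, 5, 4, 2, 2.
  15 → cabin 1 (new)  [load 15/16]
  15 → cabin 2 (new)  [load 15/16]
  14 → cabin 3 (new)  [load 14/16]
  13 → cabin 4 (new)  [load 13/16]
  11 → cabin 5 (new)  [load 11/16]
  10 → cabin 6 (new)  [load 10/16]
  7 → cabin 7 (new)  [load 7/16]
  5 → cabin 5  [load 16/16]
  4 → cabin 6  [load 14/16]
  2 → cabin 3  [load 16/16]
  2 → cabin 4  [load 15/16]
7 cabins opened.

7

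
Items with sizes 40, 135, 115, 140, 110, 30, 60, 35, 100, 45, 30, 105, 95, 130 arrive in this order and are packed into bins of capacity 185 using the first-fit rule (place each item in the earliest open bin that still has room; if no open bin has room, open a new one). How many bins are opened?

  40 → bin 1 (new)  [load 40/185]
  135 → bin 1  [load 175/185]
  115 → bin 2 (new)  [load 115/185]
  140 → bin 3 (new)  [load 140/185]
  110 → bin 4 (new)  [load 110/185]
  30 → bin 2  [load 145/185]
  60 → bin 4  [load 170/185]
  35 → bin 2  [load 180/185]
  100 → bin 5 (new)  [load 100/185]
  45 → bin 3  [load 185/185]
  30 → bin 5  [load 130/185]
  105 → bin 6 (new)  [load 105/185]
  95 → bin 7 (new)  [load 95/185]
  130 → bin 8 (new)  [load 130/185]
8 bins opened.

8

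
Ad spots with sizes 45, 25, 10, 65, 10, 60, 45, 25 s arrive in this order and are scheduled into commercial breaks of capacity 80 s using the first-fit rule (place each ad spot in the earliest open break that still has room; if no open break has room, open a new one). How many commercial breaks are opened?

4

  45 → break 1 (new)  [load 45/80]
  25 → break 1  [load 70/80]
  10 → break 1  [load 80/80]
  65 → break 2 (new)  [load 65/80]
  10 → break 2  [load 75/80]
  60 → break 3 (new)  [load 60/80]
  45 → break 4 (new)  [load 45/80]
  25 → break 4  [load 70/80]
4 commercial breaks opened.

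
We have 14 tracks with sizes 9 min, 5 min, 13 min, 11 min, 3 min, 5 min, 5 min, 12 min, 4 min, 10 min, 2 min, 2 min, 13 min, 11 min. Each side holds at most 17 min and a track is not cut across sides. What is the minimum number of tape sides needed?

7

Total = 13 + 13 + 12 + 11 + 11 + 10 + 9 + 5 + 5 + 5 + 4 + 3 + 2 + 2 = 105 min.
Lower bound: ⌈105/17⌉ = 7 tape sides.
A packing using 7 tape sides:
  side 1: 13 + 4 = 17
  side 2: 13 + 3 = 16
  side 3: 12 + 5 = 17
  side 4: 11 + 5 = 16
  side 5: 11 + 5 = 16
  side 6: 10 + 2 + 2 = 14
  side 7: 9 = 9
This matches the lower bound, so 7 is optimal.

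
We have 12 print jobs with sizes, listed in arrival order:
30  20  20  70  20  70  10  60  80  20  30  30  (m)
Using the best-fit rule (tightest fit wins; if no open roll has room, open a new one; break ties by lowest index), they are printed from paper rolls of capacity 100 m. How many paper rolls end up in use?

  30 → roll 1 (new)  [load 30/100]
  20 → roll 1  [load 50/100]
  20 → roll 1  [load 70/100]
  70 → roll 2 (new)  [load 70/100]
  20 → roll 1  [load 90/100]
  70 → roll 3 (new)  [load 70/100]
  10 → roll 1  [load 100/100]
  60 → roll 4 (new)  [load 60/100]
  80 → roll 5 (new)  [load 80/100]
  20 → roll 5  [load 100/100]
  30 → roll 2  [load 100/100]
  30 → roll 3  [load 100/100]
5 paper rolls opened.

5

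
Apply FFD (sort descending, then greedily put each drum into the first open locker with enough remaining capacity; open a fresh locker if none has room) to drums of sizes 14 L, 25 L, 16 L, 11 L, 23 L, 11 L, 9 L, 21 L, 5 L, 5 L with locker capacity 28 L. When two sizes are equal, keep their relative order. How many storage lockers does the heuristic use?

Sorted descending: 25, 23, 21, 16, 14, 11, 11, 9, 5, 5.
  25 → locker 1 (new)  [load 25/28]
  23 → locker 2 (new)  [load 23/28]
  21 → locker 3 (new)  [load 21/28]
  16 → locker 4 (new)  [load 16/28]
  14 → locker 5 (new)  [load 14/28]
  11 → locker 4  [load 27/28]
  11 → locker 5  [load 25/28]
  9 → locker 6 (new)  [load 9/28]
  5 → locker 2  [load 28/28]
  5 → locker 3  [load 26/28]
6 storage lockers opened.

6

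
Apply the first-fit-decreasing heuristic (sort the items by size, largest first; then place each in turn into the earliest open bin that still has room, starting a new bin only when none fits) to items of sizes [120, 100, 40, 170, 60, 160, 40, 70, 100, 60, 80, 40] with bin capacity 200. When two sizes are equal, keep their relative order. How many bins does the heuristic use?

Sorted descending: 170, 160, 120, 100, 100, 80, 70, 60, 60, 40, 40, 40.
  170 → bin 1 (new)  [load 170/200]
  160 → bin 2 (new)  [load 160/200]
  120 → bin 3 (new)  [load 120/200]
  100 → bin 4 (new)  [load 100/200]
  100 → bin 4  [load 200/200]
  80 → bin 3  [load 200/200]
  70 → bin 5 (new)  [load 70/200]
  60 → bin 5  [load 130/200]
  60 → bin 5  [load 190/200]
  40 → bin 2  [load 200/200]
  40 → bin 6 (new)  [load 40/200]
  40 → bin 6  [load 80/200]
6 bins opened.

6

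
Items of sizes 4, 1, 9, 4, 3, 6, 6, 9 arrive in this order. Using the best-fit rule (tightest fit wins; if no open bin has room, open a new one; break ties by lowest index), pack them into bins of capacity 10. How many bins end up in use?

5

  4 → bin 1 (new)  [load 4/10]
  1 → bin 1  [load 5/10]
  9 → bin 2 (new)  [load 9/10]
  4 → bin 1  [load 9/10]
  3 → bin 3 (new)  [load 3/10]
  6 → bin 3  [load 9/10]
  6 → bin 4 (new)  [load 6/10]
  9 → bin 5 (new)  [load 9/10]
5 bins opened.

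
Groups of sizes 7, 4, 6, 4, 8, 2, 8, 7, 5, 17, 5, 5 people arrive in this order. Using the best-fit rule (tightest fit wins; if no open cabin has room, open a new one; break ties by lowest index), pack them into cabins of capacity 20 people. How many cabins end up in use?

  7 → cabin 1 (new)  [load 7/20]
  4 → cabin 1  [load 11/20]
  6 → cabin 1  [load 17/20]
  4 → cabin 2 (new)  [load 4/20]
  8 → cabin 2  [load 12/20]
  2 → cabin 1  [load 19/20]
  8 → cabin 2  [load 20/20]
  7 → cabin 3 (new)  [load 7/20]
  5 → cabin 3  [load 12/20]
  17 → cabin 4 (new)  [load 17/20]
  5 → cabin 3  [load 17/20]
  5 → cabin 5 (new)  [load 5/20]
5 cabins opened.

5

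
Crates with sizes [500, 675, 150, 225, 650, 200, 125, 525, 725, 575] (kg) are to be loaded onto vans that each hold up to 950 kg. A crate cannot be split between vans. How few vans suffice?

Total = 725 + 675 + 650 + 575 + 525 + 500 + 225 + 200 + 150 + 125 = 4350 kg.
Lower bound: ⌈4350/950⌉ = 5 vans.
Also, 6 crates each exceed 475 kg, and no two of those can share a van, so at least 6 vans are needed.
A packing using 6 vans:
  van 1: 725 + 225 = 950
  van 2: 675 + 200 = 875
  van 3: 650 + 150 + 125 = 925
  van 4: 575 = 575
  van 5: 525 = 525
  van 6: 500 = 500
This matches the lower bound, so 6 is optimal.

6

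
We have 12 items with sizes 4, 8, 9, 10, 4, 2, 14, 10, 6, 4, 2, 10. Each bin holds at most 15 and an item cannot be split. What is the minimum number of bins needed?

Total = 14 + 10 + 10 + 10 + 9 + 8 + 6 + 4 + 4 + 4 + 2 + 2 = 83.
Lower bound: ⌈83/15⌉ = 6 bins.
A packing using 6 bins:
  bin 1: 14 = 14
  bin 2: 10 + 4 = 14
  bin 3: 10 + 4 = 14
  bin 4: 10 + 4 = 14
  bin 5: 9 + 6 = 15
  bin 6: 8 + 2 + 2 = 12
This matches the lower bound, so 6 is optimal.

6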